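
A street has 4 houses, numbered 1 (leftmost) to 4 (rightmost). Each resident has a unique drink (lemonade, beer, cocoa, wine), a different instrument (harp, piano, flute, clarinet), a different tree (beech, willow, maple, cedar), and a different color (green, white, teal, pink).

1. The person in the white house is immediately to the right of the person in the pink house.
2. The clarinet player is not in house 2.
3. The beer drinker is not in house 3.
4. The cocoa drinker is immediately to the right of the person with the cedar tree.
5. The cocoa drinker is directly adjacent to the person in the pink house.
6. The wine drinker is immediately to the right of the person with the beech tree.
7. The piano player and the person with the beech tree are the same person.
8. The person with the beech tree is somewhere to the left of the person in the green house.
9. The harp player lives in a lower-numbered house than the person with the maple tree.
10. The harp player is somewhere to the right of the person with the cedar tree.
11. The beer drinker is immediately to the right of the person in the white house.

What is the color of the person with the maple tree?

Clue 11: the beer drinker is in house 4.
Clue 11 places the person in the white house in house 3.
So house 1 gets lemonade for drink.
The person in the pink house is in house 2 (clue 1).
The cocoa drinker is in house 3 (clue 5).
House 2 drink: only wine fits.
House 1's color must be teal (nothing else left).
So house 4 gets green for color.
By clue 4, the person with the cedar tree is in house 2.
Clue 6: the person with the beech tree is in house 1.
The piano player is in house 1 (clue 7).
By clue 10, the harp player is in house 3.
So house 2 gets flute for instrument.
The only instrument still possible for house 4 is clarinet.
From clue 9, the person with the maple tree must be in house 4.
House 3's tree must be willow (nothing else left).
So: house 1 = lemonade/piano/beech/teal, house 2 = wine/flute/cedar/pink, house 3 = cocoa/harp/willow/white, house 4 = beer/clarinet/maple/green.

green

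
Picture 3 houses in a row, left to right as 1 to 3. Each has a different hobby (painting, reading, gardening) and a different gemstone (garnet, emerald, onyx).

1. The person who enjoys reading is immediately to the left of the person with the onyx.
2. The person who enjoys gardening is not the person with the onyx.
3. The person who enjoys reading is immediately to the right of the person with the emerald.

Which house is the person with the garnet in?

2

Clue 3 places the person who enjoys reading in house 2.
From clue 3, the person with the emerald must be in house 1.
The person with the onyx is in house 3 (clue 1).
Clue 2: the person who enjoys gardening is in house 1.
House 3's hobby must be painting (nothing else left).
House 2's gemstone must be garnet (nothing else left).
So: house 1 = gardening/emerald, house 2 = reading/garnet, house 3 = painting/onyx.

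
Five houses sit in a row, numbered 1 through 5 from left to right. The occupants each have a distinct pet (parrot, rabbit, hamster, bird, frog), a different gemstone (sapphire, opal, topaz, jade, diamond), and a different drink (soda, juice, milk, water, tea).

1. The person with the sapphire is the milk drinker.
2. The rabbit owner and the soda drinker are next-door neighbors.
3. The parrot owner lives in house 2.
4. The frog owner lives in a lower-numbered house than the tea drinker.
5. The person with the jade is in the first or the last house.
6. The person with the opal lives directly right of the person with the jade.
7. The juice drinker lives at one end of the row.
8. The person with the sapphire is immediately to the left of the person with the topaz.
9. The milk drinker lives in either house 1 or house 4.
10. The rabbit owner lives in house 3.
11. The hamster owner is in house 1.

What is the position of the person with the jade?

1

Clue 3: the parrot owner is in house 2.
By clue 6, the person with the opal is in house 2.
The person with the jade is in house 1 (clue 6).
Clue 10 places the rabbit owner in house 3.
By clue 11, the hamster owner is in house 1.
So house 4 gets frog for pet.
That leaves bird as the pet for house 5.
The person with the sapphire is in house 4 (clue 1).
Clue 1 places the milk drinker in house 4.
Clue 4 places the tea drinker in house 5.
From clue 8, the person with the topaz must be in house 5.
The only gemstone still possible for house 3 is diamond.
House 3 drink: only water fits.
House 1 drink: only juice fits.
So house 2 gets soda for drink.
So: house 1 = hamster/jade/juice, house 2 = parrot/opal/soda, house 3 = rabbit/diamond/water, house 4 = frog/sapphire/milk, house 5 = bird/topaz/tea.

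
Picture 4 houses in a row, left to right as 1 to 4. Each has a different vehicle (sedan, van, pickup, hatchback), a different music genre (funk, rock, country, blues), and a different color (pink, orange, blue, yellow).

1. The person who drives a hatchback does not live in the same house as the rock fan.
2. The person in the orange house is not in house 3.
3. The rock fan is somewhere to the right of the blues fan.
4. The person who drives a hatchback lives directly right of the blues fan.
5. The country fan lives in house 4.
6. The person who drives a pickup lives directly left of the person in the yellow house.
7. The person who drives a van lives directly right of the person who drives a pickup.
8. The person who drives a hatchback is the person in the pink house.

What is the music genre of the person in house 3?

From clue 5, the country fan must be in house 4.
The person who drives a hatchback is narrowed to house 2 or 3; consider each.
Placing it in house 3 leads to a contradiction, so it's in house 2.
The rock fan is in house 3 (clue 1).
The blues fan is in house 1 (clue 4).
From clue 8, the person in the pink house must be in house 2.
House 2's music genre must be funk (nothing else left).
By clue 6, the person who drives a pickup is in house 3.
Clue 6: the person in the yellow house is in house 4.
Clue 7: the person who drives a van is in house 4.
That leaves sedan as the vehicle for house 1.
The only color still possible for house 3 is blue.
So house 1 gets orange for color.
So: house 1 = sedan/blues/orange, house 2 = hatchback/funk/pink, house 3 = pickup/rock/blue, house 4 = van/country/yellow.

rock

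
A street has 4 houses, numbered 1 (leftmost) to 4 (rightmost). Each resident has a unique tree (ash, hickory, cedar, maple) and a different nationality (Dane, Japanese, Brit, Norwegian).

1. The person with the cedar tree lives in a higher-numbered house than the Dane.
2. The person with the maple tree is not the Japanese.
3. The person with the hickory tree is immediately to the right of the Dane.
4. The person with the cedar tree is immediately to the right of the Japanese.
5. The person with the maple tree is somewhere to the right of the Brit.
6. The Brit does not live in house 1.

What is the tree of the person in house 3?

House 1 tree: only ash fits.
That leaves Norwegian as the nationality for house 4.
The person with the maple tree is narrowed to house 3 or 4; consider each.
Placing it in house 3 leads to a contradiction, so it's in house 4.
That leaves Brit as the nationality for house 3.
The person with the cedar tree is narrowed to house 2 or 3; consider each.
Placing it in house 2 leads to a contradiction, so it's in house 3.
From clue 4, the Japanese must be in house 2.
House 2's tree must be hickory (nothing else left).
House 1 nationality: only Dane fits.
So: house 1 = ash/Dane, house 2 = hickory/Japanese, house 3 = cedar/Brit, house 4 = maple/Norwegian.

cedar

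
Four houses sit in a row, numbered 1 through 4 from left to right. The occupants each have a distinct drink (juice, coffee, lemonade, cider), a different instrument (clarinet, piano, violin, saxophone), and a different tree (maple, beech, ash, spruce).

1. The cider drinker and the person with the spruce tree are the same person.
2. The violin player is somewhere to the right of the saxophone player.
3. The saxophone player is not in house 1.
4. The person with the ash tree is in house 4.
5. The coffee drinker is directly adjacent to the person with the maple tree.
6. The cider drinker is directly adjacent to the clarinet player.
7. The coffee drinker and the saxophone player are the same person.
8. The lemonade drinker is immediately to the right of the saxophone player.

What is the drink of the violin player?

lemonade

Clue 4 places the person with the ash tree in house 4.
The coffee drinker is narrowed to house 2 or 3; consider each.
Placing it in house 2 leads to a contradiction, so it's in house 3.
The person with the maple tree is in house 2 (clue 5).
By clue 7, the saxophone player is in house 3.
By clue 8, the lemonade drinker is in house 4.
Clue 1: the cider drinker is in house 1.
From clue 1, the person with the spruce tree must be in house 1.
From clue 6, the clarinet player must be in house 2.
That leaves juice as the drink for house 2.
That leaves piano as the instrument for house 1.
House 4's instrument must be violin (nothing else left).
That leaves beech as the tree for house 3.
So: house 1 = cider/piano/spruce, house 2 = juice/clarinet/maple, house 3 = coffee/saxophone/beech, house 4 = lemonade/violin/ash.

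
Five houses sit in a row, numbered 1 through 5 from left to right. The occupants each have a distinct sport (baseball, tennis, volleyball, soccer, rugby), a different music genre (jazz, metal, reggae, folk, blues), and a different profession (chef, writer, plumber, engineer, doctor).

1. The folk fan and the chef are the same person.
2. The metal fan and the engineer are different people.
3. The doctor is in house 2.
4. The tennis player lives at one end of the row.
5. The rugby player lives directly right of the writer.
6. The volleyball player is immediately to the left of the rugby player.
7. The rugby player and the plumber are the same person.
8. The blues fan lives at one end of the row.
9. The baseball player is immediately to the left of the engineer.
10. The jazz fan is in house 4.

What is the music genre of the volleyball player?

jazz

By clue 3, the doctor is in house 2.
The jazz fan is in house 4 (clue 10).
House 1's profession must be chef (nothing else left).
From clue 1, the folk fan must be in house 1.
That leaves blues as the music genre for house 5.
The rugby player is narrowed to house 4 or 5; consider each.
Placing it in house 4 leads to a contradiction, so it's in house 5.
By clue 5, the writer is in house 4.
By clue 6, the volleyball player is in house 4.
Clue 7 places the plumber in house 5.
House 3's profession must be engineer (nothing else left).
Clue 2: the metal fan is in house 2.
From clue 9, the baseball player must be in house 2.
That leaves tennis as the sport for house 1.
The only sport still possible for house 3 is soccer.
House 3's music genre must be reggae (nothing else left).
So: house 1 = tennis/folk/chef, house 2 = baseball/metal/doctor, house 3 = soccer/reggae/engineer, house 4 = volleyball/jazz/writer, house 5 = rugby/blues/plumber.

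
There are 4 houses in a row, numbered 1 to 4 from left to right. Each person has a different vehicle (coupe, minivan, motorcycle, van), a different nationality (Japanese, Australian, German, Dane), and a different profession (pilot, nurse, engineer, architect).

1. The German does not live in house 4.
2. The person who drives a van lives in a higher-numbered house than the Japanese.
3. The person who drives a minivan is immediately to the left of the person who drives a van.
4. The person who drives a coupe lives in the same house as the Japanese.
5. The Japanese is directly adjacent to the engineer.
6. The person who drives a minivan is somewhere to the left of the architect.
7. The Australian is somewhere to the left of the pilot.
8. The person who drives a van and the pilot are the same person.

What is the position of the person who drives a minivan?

2

The only nationality still possible for house 4 is Dane.
The person who drives a coupe is narrowed to house 1 or 2 or 3; consider each.
Placing it in house 2 and house 3 leads to a contradiction, so it's in house 1.
From clue 4, the Japanese must be in house 1.
The engineer is in house 2 (clue 5).
That leaves nurse as the profession for house 1.
The person who drives a minivan is narrowed to house 2 or 3; consider each.
Placing it in house 3 leads to a contradiction, so it's in house 2.
From clue 3, the person who drives a van must be in house 3.
Clue 8 places the pilot in house 3.
The only vehicle still possible for house 4 is motorcycle.
So house 4 gets architect for profession.
From clue 7, the Australian must be in house 2.
So house 3 gets German for nationality.
So: house 1 = coupe/Japanese/nurse, house 2 = minivan/Australian/engineer, house 3 = van/German/pilot, house 4 = motorcycle/Dane/architect.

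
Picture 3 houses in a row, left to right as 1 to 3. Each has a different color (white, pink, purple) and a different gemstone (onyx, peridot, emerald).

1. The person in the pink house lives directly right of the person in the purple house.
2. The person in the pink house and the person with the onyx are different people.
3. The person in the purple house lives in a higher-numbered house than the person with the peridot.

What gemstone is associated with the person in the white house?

peridot

Clue 3 places the person in the purple house in house 2.
Clue 3 places the person with the peridot in house 1.
The only color still possible for house 1 is white.
House 3's color must be pink (nothing else left).
Clue 2: the person with the onyx is in house 2.
So house 3 gets emerald for gemstone.
So: house 1 = white/peridot, house 2 = purple/onyx, house 3 = pink/emerald.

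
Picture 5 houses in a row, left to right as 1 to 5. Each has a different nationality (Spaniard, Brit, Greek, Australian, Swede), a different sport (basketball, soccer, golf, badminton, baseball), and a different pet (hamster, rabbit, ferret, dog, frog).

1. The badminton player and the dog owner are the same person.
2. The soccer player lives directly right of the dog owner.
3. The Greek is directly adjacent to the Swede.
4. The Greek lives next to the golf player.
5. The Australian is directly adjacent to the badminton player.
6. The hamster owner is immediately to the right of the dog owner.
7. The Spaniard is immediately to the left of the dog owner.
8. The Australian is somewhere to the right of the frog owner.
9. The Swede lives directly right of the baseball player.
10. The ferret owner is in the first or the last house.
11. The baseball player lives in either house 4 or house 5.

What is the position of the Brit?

The baseball player is in house 4 (clue 11).
From clue 2, the soccer player must be in house 3.
The dog owner is in house 2 (clue 2).
Clue 6 places the hamster owner in house 3.
From clue 7, the Spaniard must be in house 1.
Clue 9: the Swede is in house 5.
House 2's sport must be badminton (nothing else left).
House 1's pet must be frog (nothing else left).
House 4 pet: only rabbit fits.
House 5 pet: only ferret fits.
The Greek is in house 4 (clue 3).
Clue 4 places the golf player in house 5.
Clue 5: the Australian is in house 3.
So house 2 gets Brit for nationality.
So house 1 gets basketball for sport.
So: house 1 = Spaniard/basketball/frog, house 2 = Brit/badminton/dog, house 3 = Australian/soccer/hamster, house 4 = Greek/baseball/rabbit, house 5 = Swede/golf/ferret.

2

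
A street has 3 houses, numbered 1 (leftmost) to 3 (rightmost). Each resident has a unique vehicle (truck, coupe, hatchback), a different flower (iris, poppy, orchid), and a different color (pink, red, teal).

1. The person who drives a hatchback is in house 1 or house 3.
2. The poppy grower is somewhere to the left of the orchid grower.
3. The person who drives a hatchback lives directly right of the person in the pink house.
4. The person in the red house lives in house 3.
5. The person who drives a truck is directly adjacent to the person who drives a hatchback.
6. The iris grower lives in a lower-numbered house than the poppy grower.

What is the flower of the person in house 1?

iris

Clue 3: the person who drives a hatchback is in house 3.
The person in the pink house is in house 2 (clue 3).
From clue 4, the person in the red house must be in house 3.
The person who drives a truck is in house 2 (clue 5).
By clue 6, the iris grower is in house 1.
Clue 6 places the poppy grower in house 2.
House 1's vehicle must be coupe (nothing else left).
The only flower still possible for house 3 is orchid.
House 1 color: only teal fits.
So: house 1 = coupe/iris/teal, house 2 = truck/poppy/pink, house 3 = hatchback/orchid/red.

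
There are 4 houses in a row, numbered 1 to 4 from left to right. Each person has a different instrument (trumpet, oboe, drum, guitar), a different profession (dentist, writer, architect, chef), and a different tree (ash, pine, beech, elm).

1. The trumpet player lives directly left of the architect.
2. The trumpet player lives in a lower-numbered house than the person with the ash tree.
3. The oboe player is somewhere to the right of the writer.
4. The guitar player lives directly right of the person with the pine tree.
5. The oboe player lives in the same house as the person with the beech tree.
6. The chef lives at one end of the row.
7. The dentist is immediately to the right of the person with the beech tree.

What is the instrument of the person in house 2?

The oboe player is narrowed to house 2 or 3; consider each.
Placing it in house 3 leads to a contradiction, so it's in house 2.
By clue 3, the writer is in house 1.
Clue 5: the person with the beech tree is in house 2.
Clue 7 places the dentist in house 3.
House 2 profession: only architect fits.
That leaves chef as the profession for house 4.
By clue 1, the trumpet player is in house 1.
By clue 4, the guitar player is in house 4.
The person with the pine tree is in house 3 (clue 4).
That leaves drum as the instrument for house 3.
The only tree still possible for house 1 is elm.
House 4 tree: only ash fits.
So: house 1 = trumpet/writer/elm, house 2 = oboe/architect/beech, house 3 = drum/dentist/pine, house 4 = guitar/chef/ash.

oboe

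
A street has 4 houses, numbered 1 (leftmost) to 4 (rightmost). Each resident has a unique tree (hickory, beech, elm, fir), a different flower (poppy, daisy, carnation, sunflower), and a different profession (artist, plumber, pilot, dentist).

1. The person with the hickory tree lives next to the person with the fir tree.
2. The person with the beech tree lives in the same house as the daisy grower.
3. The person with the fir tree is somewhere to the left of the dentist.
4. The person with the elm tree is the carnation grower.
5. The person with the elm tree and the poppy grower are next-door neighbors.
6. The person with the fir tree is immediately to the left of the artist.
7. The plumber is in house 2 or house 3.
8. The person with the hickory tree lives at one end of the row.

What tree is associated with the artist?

House 1's profession must be pilot (nothing else left).
The only profession still possible for house 2 is plumber.
The person with the fir tree is narrowed to house 2 or 3; consider each.
Placing it in house 3 leads to a contradiction, so it's in house 2.
Clue 1: the person with the hickory tree is in house 1.
Clue 6 places the artist in house 3.
So house 4 gets dentist for profession.
House 1 flower: only sunflower fits.
So house 2 gets poppy for flower.
By clue 5, the person with the elm tree is in house 3.
So house 4 gets beech for tree.
By clue 2, the daisy grower is in house 4.
Clue 4: the carnation grower is in house 3.
So: house 1 = hickory/sunflower/pilot, house 2 = fir/poppy/plumber, house 3 = elm/carnation/artist, house 4 = beech/daisy/dentist.

elm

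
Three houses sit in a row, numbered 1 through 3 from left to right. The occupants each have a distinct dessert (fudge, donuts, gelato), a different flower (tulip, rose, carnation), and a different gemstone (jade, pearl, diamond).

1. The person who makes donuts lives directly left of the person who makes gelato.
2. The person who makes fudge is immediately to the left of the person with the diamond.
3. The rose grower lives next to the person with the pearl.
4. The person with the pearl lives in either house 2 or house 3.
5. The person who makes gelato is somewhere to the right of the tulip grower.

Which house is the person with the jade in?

1

The only dessert still possible for house 3 is gelato.
House 1 gemstone: only jade fits.
The person who makes donuts is in house 2 (clue 1).
That leaves fudge as the dessert for house 1.
From clue 2, the person with the diamond must be in house 2.
The only gemstone still possible for house 3 is pearl.
The rose grower is in house 2 (clue 3).
The only flower still possible for house 3 is carnation.
House 1 flower: only tulip fits.
So: house 1 = fudge/tulip/jade, house 2 = donuts/rose/diamond, house 3 = gelato/carnation/pearl.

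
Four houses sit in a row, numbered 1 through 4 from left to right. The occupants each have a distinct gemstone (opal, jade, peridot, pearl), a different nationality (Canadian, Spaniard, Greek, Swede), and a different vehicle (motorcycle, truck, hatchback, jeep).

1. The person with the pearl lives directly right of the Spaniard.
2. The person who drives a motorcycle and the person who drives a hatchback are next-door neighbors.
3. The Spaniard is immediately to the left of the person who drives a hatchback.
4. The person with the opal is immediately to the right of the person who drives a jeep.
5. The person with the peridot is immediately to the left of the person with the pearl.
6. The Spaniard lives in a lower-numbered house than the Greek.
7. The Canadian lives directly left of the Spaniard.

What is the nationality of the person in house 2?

So house 1 gets jade for gemstone.
The person with the pearl is narrowed to house 3 or 4; consider each.
Placing it in house 3 leads to a contradiction, so it's in house 4.
The Spaniard is in house 3 (clue 1).
By clue 3, the person who drives a hatchback is in house 4.
Clue 5: the person with the peridot is in house 3.
Clue 6: the Greek is in house 4.
The Canadian is in house 2 (clue 7).
That leaves opal as the gemstone for house 2.
House 1 nationality: only Swede fits.
By clue 2, the person who drives a motorcycle is in house 3.
Clue 4: the person who drives a jeep is in house 1.
The only vehicle still possible for house 2 is truck.
So: house 1 = jade/Swede/jeep, house 2 = opal/Canadian/truck, house 3 = peridot/Spaniard/motorcycle, house 4 = pearl/Greek/hatchback.

Canadian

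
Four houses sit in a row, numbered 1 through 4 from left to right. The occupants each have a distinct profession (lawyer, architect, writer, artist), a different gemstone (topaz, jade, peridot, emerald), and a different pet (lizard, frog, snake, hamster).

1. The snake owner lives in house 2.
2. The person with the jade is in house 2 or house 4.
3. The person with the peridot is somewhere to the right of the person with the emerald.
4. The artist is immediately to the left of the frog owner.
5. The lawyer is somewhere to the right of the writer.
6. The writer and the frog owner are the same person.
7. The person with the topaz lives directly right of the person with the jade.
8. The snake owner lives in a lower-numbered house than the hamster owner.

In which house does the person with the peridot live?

4

Clue 1 places the snake owner in house 2.
From clue 7, the person with the topaz must be in house 3.
From clue 7, the person with the jade must be in house 2.
That leaves emerald as the gemstone for house 1.
The only gemstone still possible for house 4 is peridot.
So house 1 gets lizard for pet.
The only pet still possible for house 4 is hamster.
Clue 4: the artist is in house 2.
Clue 6 places the writer in house 3.
House 1 profession: only architect fits.
The only profession still possible for house 4 is lawyer.
That leaves frog as the pet for house 3.
So: house 1 = architect/emerald/lizard, house 2 = artist/jade/snake, house 3 = writer/topaz/frog, house 4 = lawyer/peridot/hamster.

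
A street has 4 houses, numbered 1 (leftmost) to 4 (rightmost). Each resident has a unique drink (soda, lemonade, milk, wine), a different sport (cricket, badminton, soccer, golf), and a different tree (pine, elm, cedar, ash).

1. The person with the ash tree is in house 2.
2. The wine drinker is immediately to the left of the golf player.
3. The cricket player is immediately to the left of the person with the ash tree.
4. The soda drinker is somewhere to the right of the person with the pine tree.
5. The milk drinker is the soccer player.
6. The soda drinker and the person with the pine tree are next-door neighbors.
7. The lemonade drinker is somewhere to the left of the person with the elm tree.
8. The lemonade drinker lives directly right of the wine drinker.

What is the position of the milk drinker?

3

Clue 1: the person with the ash tree is in house 2.
Clue 3: the cricket player is in house 1.
That leaves wine as the drink for house 1.
By clue 2, the golf player is in house 2.
The lemonade drinker is in house 2 (clue 8).
House 3 drink: only milk fits.
The only drink still possible for house 4 is soda.
By clue 5, the soccer player is in house 3.
Clue 6 places the person with the pine tree in house 3.
House 4 sport: only badminton fits.
House 1's tree must be cedar (nothing else left).
That leaves elm as the tree for house 4.
So: house 1 = wine/cricket/cedar, house 2 = lemonade/golf/ash, house 3 = milk/soccer/pine, house 4 = soda/badminton/elm.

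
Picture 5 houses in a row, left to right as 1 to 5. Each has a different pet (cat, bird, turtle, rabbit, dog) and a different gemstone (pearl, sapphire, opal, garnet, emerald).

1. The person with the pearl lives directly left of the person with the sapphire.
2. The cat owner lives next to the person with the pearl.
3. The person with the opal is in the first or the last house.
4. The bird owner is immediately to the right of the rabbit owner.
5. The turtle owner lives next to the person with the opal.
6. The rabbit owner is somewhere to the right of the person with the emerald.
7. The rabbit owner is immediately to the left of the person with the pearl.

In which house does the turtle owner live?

So house 1 gets dog for pet.
House 5 pet: only cat fits.
Clue 2 places the person with the pearl in house 4.
Clue 7 places the rabbit owner in house 3.
House 2 pet: only turtle fits.
House 4 pet: only bird fits.
The only gemstone still possible for house 1 is opal.
The only gemstone still possible for house 2 is emerald.
The only gemstone still possible for house 3 is garnet.
House 5's gemstone must be sapphire (nothing else left).
So: house 1 = dog/opal, house 2 = turtle/emerald, house 3 = rabbit/garnet, house 4 = bird/pearl, house 5 = cat/sapphire.

2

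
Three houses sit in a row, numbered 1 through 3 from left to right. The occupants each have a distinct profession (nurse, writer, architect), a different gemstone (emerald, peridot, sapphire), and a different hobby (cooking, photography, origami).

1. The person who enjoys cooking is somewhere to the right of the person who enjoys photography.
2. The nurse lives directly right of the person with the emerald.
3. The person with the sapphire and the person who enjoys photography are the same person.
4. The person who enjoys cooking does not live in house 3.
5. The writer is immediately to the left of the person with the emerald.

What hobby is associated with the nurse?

The person who enjoys cooking is in house 2 (clue 4).
Clue 5 places the writer in house 1.
From clue 5, the person with the emerald must be in house 2.
That leaves sapphire as the gemstone for house 1.
House 3 gemstone: only peridot fits.
So house 1 gets photography for hobby.
That leaves origami as the hobby for house 3.
Clue 2: the nurse is in house 3.
House 2 profession: only architect fits.
So: house 1 = writer/sapphire/photography, house 2 = architect/emerald/cooking, house 3 = nurse/peridot/origami.

origami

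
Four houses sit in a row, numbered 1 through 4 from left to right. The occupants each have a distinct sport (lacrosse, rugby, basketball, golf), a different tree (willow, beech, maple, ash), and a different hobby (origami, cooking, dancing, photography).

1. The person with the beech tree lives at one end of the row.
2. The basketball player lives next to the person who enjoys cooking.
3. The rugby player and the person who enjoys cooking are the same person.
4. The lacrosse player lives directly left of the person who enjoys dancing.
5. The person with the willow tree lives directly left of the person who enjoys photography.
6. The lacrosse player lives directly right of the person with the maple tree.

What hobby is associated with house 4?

dancing

The lacrosse player is narrowed to house 2 or 3; consider each.
Placing it in house 2 leads to a contradiction, so it's in house 3.
From clue 4, the person who enjoys dancing must be in house 4.
The person with the maple tree is in house 2 (clue 6).
Clue 5: the person with the willow tree is in house 1.
From clue 5, the person who enjoys photography must be in house 2.
That leaves ash as the tree for house 3.
That leaves beech as the tree for house 4.
The only hobby still possible for house 3 is origami.
Clue 2 places the basketball player in house 2.
Clue 3: the rugby player is in house 1.
The only sport still possible for house 4 is golf.
So house 1 gets cooking for hobby.
So: house 1 = rugby/willow/cooking, house 2 = basketball/maple/photography, house 3 = lacrosse/ash/origami, house 4 = golf/beech/dancing.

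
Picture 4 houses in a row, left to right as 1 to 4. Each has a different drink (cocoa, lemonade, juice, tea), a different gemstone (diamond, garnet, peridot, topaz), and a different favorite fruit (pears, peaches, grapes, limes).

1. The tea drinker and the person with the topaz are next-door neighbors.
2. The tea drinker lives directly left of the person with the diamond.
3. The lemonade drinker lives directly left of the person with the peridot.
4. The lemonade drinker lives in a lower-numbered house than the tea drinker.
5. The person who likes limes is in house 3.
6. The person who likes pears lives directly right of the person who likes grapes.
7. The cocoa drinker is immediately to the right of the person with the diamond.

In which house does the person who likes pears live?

Clue 5 places the person who likes limes in house 3.
Clue 2 places the tea drinker in house 2.
By clue 2, the person with the diamond is in house 3.
From clue 4, the lemonade drinker must be in house 1.
By clue 6, the person who likes pears is in house 2.
Clue 6 places the person who likes grapes in house 1.
From clue 7, the cocoa drinker must be in house 4.
House 3 drink: only juice fits.
House 2's gemstone must be peridot (nothing else left).
House 4 favorite fruit: only peaches fits.
Clue 1: the person with the topaz is in house 1.
House 4's gemstone must be garnet (nothing else left).
So: house 1 = lemonade/topaz/grapes, house 2 = tea/peridot/pears, house 3 = juice/diamond/limes, house 4 = cocoa/garnet/peaches.

2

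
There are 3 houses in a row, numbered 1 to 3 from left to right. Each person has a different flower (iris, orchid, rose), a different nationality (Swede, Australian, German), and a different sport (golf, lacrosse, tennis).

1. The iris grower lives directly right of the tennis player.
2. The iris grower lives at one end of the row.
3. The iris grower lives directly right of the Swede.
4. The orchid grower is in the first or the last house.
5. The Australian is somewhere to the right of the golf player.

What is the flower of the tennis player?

rose

Clue 2 places the iris grower in house 3.
By clue 3, the Swede is in house 2.
The only flower still possible for house 1 is orchid.
The only flower still possible for house 2 is rose.
The only nationality still possible for house 1 is German.
That leaves Australian as the nationality for house 3.
So house 3 gets lacrosse for sport.
Clue 1 places the tennis player in house 2.
House 1's sport must be golf (nothing else left).
So: house 1 = orchid/German/golf, house 2 = rose/Swede/tennis, house 3 = iris/Australian/lacrosse.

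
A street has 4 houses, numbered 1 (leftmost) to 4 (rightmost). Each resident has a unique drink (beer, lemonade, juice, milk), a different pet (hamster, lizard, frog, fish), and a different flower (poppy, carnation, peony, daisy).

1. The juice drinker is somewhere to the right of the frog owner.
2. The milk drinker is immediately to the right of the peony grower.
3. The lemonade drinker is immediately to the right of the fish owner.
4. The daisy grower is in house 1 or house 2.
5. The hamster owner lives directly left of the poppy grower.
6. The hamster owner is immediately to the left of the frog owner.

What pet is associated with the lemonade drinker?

House 1 drink: only beer fits.
That leaves lizard as the pet for house 4.
So house 4 gets carnation for flower.
The juice drinker is narrowed to house 3 or 4; consider each.
Placing it in house 3 leads to a contradiction, so it's in house 4.
House 3's pet must be frog (nothing else left).
So house 3 gets poppy for flower.
Clue 5: the hamster owner is in house 2.
House 1's pet must be fish (nothing else left).
Clue 3 places the lemonade drinker in house 2.
The only drink still possible for house 3 is milk.
The peony grower is in house 2 (clue 2).
So house 1 gets daisy for flower.
So: house 1 = beer/fish/daisy, house 2 = lemonade/hamster/peony, house 3 = milk/frog/poppy, house 4 = juice/lizard/carnation.

hamster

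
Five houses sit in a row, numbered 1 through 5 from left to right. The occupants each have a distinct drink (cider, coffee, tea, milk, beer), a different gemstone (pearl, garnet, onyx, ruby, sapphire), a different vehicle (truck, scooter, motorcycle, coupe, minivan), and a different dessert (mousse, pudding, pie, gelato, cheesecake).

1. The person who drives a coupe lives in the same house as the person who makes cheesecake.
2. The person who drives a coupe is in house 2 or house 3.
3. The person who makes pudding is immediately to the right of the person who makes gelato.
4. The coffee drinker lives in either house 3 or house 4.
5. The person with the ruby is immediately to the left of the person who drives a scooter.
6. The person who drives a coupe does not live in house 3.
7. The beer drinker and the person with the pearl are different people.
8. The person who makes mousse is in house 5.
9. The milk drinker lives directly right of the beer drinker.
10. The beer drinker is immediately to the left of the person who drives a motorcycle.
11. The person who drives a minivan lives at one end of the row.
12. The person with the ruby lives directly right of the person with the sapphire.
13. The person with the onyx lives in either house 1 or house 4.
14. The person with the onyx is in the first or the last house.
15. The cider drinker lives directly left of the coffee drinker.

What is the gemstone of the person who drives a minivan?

By clue 6, the person who drives a coupe is in house 2.
By clue 8, the person who makes mousse is in house 5.
Clue 14 places the person with the onyx in house 1.
Clue 1: the person who makes cheesecake is in house 2.
So house 1 gets tea for drink.
House 5's drink must be milk (nothing else left).
Clue 3: the person who makes pudding is in house 4.
The person who makes gelato is in house 3 (clue 3).
By clue 9, the beer drinker is in house 4.
Clue 10: the person who drives a motorcycle is in house 5.
The only drink still possible for house 2 is cider.
So house 3 gets coffee for drink.
The only vehicle still possible for house 1 is minivan.
The only vehicle still possible for house 3 is truck.
That leaves scooter as the vehicle for house 4.
That leaves pie as the dessert for house 1.
By clue 5, the person with the ruby is in house 3.
Clue 12: the person with the sapphire is in house 2.
House 4's gemstone must be garnet (nothing else left).
That leaves pearl as the gemstone for house 5.
So: house 1 = tea/onyx/minivan/pie, house 2 = cider/sapphire/coupe/cheesecake, house 3 = coffee/ruby/truck/gelato, house 4 = beer/garnet/scooter/pudding, house 5 = milk/pearl/motorcycle/mousse.

onyx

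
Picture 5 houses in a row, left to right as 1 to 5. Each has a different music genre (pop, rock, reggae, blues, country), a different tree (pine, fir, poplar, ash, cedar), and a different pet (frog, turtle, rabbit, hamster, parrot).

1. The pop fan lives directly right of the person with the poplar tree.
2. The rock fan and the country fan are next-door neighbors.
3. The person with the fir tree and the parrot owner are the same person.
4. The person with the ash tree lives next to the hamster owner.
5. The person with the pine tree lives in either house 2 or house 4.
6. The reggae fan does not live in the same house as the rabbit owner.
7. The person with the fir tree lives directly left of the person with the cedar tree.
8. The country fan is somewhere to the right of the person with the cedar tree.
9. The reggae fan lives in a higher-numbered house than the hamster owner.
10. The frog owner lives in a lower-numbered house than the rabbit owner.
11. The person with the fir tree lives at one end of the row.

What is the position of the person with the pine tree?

The person with the fir tree is in house 1 (clue 11).
So house 5 gets ash for tree.
The parrot owner is in house 1 (clue 3).
The hamster owner is in house 4 (clue 4).
By clue 7, the person with the cedar tree is in house 2.
From clue 9, the reggae fan must be in house 5.
The only music genre still possible for house 1 is blues.
That leaves rock as the music genre for house 2.
So house 3 gets poplar for tree.
That leaves pine as the tree for house 4.
Clue 1 places the pop fan in house 4.
By clue 2, the country fan is in house 3.
Clue 10: the frog owner is in house 2.
From clue 10, the rabbit owner must be in house 3.
House 5 pet: only turtle fits.
So: house 1 = blues/fir/parrot, house 2 = rock/cedar/frog, house 3 = country/poplar/rabbit, house 4 = pop/pine/hamster, house 5 = reggae/ash/turtle.

4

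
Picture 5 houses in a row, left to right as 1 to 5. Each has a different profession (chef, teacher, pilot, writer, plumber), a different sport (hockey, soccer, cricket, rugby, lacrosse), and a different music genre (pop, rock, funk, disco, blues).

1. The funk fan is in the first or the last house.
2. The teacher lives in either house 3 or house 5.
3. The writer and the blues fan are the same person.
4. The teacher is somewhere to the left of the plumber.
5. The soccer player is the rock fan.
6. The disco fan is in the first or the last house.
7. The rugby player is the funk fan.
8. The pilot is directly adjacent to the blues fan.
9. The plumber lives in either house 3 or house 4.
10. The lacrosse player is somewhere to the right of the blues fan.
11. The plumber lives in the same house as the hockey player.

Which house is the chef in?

5

From clue 4, the teacher must be in house 3.
The plumber is in house 4 (clue 9).
From clue 11, the hockey player must be in house 4.
House 5's profession must be chef (nothing else left).
House 4's music genre must be pop (nothing else left).
House 3 music genre: only rock fits.
By clue 5, the soccer player is in house 3.
That leaves blues as the music genre for house 2.
From clue 3, the writer must be in house 2.
From clue 8, the pilot must be in house 1.
The lacrosse player is in house 5 (clue 10).
That leaves cricket as the sport for house 2.
By clue 7, the funk fan is in house 1.
House 1's sport must be rugby (nothing else left).
House 5's music genre must be disco (nothing else left).
So: house 1 = pilot/rugby/funk, house 2 = writer/cricket/blues, house 3 = teacher/soccer/rock, house 4 = plumber/hockey/pop, house 5 = chef/lacrosse/disco.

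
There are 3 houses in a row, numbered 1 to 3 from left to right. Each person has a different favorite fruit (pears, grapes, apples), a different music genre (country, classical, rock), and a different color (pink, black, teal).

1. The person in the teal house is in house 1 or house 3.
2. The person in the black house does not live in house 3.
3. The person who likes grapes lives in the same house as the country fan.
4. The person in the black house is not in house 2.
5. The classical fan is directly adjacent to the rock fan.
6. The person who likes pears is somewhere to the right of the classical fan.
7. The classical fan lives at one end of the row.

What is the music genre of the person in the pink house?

By clue 4, the person in the black house is in house 1.
Clue 7 places the classical fan in house 1.
The only color still possible for house 2 is pink.
So house 3 gets teal for color.
Clue 5 places the rock fan in house 2.
House 1 favorite fruit: only apples fits.
That leaves country as the music genre for house 3.
The person who likes grapes is in house 3 (clue 3).
House 2's favorite fruit must be pears (nothing else left).
So: house 1 = apples/classical/black, house 2 = pears/rock/pink, house 3 = grapes/country/teal.

rock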